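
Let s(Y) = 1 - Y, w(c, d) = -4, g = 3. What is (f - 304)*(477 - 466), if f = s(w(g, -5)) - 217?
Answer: -5676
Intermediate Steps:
f = -212 (f = (1 - 1*(-4)) - 217 = (1 + 4) - 217 = 5 - 217 = -212)
(f - 304)*(477 - 466) = (-212 - 304)*(477 - 466) = -516*11 = -5676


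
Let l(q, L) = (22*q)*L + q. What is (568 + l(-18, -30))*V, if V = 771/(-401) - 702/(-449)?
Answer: -803935110/180049 ≈ -4465.1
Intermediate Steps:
l(q, L) = q + 22*L*q (l(q, L) = 22*L*q + q = q + 22*L*q)
V = -64677/180049 (V = 771*(-1/401) - 702*(-1/449) = -771/401 + 702/449 = -64677/180049 ≈ -0.35922)
(568 + l(-18, -30))*V = (568 - 18*(1 + 22*(-30)))*(-64677/180049) = (568 - 18*(1 - 660))*(-64677/180049) = (568 - 18*(-659))*(-64677/180049) = (568 + 11862)*(-64677/180049) = 12430*(-64677/180049) = -803935110/180049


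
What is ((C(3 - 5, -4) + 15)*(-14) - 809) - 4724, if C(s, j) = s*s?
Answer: -5799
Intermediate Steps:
C(s, j) = s²
((C(3 - 5, -4) + 15)*(-14) - 809) - 4724 = (((3 - 5)² + 15)*(-14) - 809) - 4724 = (((-2)² + 15)*(-14) - 809) - 4724 = ((4 + 15)*(-14) - 809) - 4724 = (19*(-14) - 809) - 4724 = (-266 - 809) - 4724 = -1075 - 4724 = -5799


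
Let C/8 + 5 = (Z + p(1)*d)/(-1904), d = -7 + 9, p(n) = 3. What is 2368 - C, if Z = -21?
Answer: 573089/238 ≈ 2407.9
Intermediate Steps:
d = 2
C = -9505/238 (C = -40 + 8*((-21 + 3*2)/(-1904)) = -40 + 8*((-21 + 6)*(-1/1904)) = -40 + 8*(-15*(-1/1904)) = -40 + 8*(15/1904) = -40 + 15/238 = -9505/238 ≈ -39.937)
2368 - C = 2368 - 1*(-9505/238) = 2368 + 9505/238 = 573089/238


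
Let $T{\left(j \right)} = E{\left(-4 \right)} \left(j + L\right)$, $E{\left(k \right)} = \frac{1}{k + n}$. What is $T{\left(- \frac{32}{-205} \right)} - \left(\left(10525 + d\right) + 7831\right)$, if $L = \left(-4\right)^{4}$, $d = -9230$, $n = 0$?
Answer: $- \frac{1883958}{205} \approx -9190.0$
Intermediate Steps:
$E{\left(k \right)} = \frac{1}{k}$ ($E{\left(k \right)} = \frac{1}{k + 0} = \frac{1}{k}$)
$L = 256$
$T{\left(j \right)} = -64 - \frac{j}{4}$ ($T{\left(j \right)} = \frac{j + 256}{-4} = - \frac{256 + j}{4} = -64 - \frac{j}{4}$)
$T{\left(- \frac{32}{-205} \right)} - \left(\left(10525 + d\right) + 7831\right) = \left(-64 - \frac{\left(-32\right) \frac{1}{-205}}{4}\right) - \left(\left(10525 - 9230\right) + 7831\right) = \left(-64 - \frac{\left(-32\right) \left(- \frac{1}{205}\right)}{4}\right) - \left(1295 + 7831\right) = \left(-64 - \frac{8}{205}\right) - 9126 = - \frac{13128}{205} - 9126 = - \frac{1883958}{205}$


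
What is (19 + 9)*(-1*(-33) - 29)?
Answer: 112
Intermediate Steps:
(19 + 9)*(-1*(-33) - 29) = 28*(33 - 29) = 28*4 = 112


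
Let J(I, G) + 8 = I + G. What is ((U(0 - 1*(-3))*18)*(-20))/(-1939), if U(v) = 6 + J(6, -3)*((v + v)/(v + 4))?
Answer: 4320/13573 ≈ 0.31828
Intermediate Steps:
J(I, G) = -8 + G + I (J(I, G) = -8 + (I + G) = -8 + (G + I) = -8 + G + I)
U(v) = 6 - 10*v/(4 + v) (U(v) = 6 + (-8 - 3 + 6)*((v + v)/(v + 4)) = 6 - 5*2*v/(4 + v) = 6 - 10*v/(4 + v))
((U(0 - 1*(-3))*18)*(-20))/(-1939) = (((4*(6 - (0 - 1*(-3)))/(4 + (0 - 1*(-3))))*18)*(-20))/(-1939) = (((4*(6 - (0 + 3))/(4 + (0 + 3)))*18)*(-20))*(-1/1939) = (((4*(6 - 1*3)/(4 + 3))*18)*(-20))*(-1/1939) = (((4*(6 - 3)/7)*18)*(-20))*(-1/1939) = (((4*(⅐)*3)*18)*(-20))*(-1/1939) = (((12/7)*18)*(-20))*(-1/1939) = ((216/7)*(-20))*(-1/1939) = -4320/7*(-1/1939) = 4320/13573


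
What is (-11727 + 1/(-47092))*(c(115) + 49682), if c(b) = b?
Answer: -27500287929345/47092 ≈ -5.8397e+8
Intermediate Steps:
(-11727 + 1/(-47092))*(c(115) + 49682) = (-11727 + 1/(-47092))*(115 + 49682) = (-11727 - 1/47092)*49797 = -552247885/47092*49797 = -27500287929345/47092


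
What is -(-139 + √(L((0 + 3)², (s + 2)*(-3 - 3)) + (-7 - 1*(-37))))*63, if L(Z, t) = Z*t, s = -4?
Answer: 8757 - 63*√138 ≈ 8016.9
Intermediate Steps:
-(-139 + √(L((0 + 3)², (s + 2)*(-3 - 3)) + (-7 - 1*(-37))))*63 = -(-139 + √((0 + 3)²*((-4 + 2)*(-3 - 3)) + (-7 - 1*(-37))))*63 = -(-139 + √(3²*(-2*(-6)) + (-7 + 37)))*63 = -(-139 + √(9*12 + 30))*63 = -(-139 + √(108 + 30))*63 = -(-139 + √138)*63 = -(-8757 + 63*√138) = 8757 - 63*√138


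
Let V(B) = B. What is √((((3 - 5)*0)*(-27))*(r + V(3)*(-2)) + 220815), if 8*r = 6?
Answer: 3*√24535 ≈ 469.91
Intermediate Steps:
r = ¾ (r = (⅛)*6 = ¾ ≈ 0.75000)
√((((3 - 5)*0)*(-27))*(r + V(3)*(-2)) + 220815) = √((((3 - 5)*0)*(-27))*(¾ + 3*(-2)) + 220815) = √((-2*0*(-27))*(¾ - 6) + 220815) = √((0*(-27))*(-21/4) + 220815) = √(0*(-21/4) + 220815) = √(0 + 220815) = √220815 = 3*√24535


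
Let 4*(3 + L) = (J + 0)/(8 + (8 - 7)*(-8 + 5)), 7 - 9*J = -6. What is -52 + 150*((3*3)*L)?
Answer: -8009/2 ≈ -4004.5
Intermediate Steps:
J = 13/9 (J = 7/9 - 1/9*(-6) = 7/9 + 2/3 = 13/9 ≈ 1.4444)
L = -527/180 (L = -3 + ((13/9 + 0)/(8 + (8 - 7)*(-8 + 5)))/4 = -3 + (13/(9*(8 + 1*(-3))))/4 = -3 + (13/(9*(8 - 3)))/4 = -3 + ((13/9)/5)/4 = -3 + ((13/9)*(1/5))/4 = -3 + (1/4)*(13/45) = -3 + 13/180 = -527/180 ≈ -2.9278)
-52 + 150*((3*3)*L) = -52 + 150*((3*3)*(-527/180)) = -52 + 150*(9*(-527/180)) = -52 + 150*(-527/20) = -52 - 7905/2 = -8009/2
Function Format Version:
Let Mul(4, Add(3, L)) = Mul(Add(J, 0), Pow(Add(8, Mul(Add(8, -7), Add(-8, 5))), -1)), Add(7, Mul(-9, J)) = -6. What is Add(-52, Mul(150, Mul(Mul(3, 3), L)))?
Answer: Rational(-8009, 2) ≈ -4004.5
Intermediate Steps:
J = Rational(13, 9) (J = Add(Rational(7, 9), Mul(Rational(-1, 9), -6)) = Add(Rational(7, 9), Rational(2, 3)) = Rational(13, 9) ≈ 1.4444)
L = Rational(-527, 180) (L = Add(-3, Mul(Rational(1, 4), Mul(Add(Rational(13, 9), 0), Pow(Add(8, Mul(Add(8, -7), Add(-8, 5))), -1)))) = Add(-3, Mul(Rational(1, 4), Mul(Rational(13, 9), Pow(Add(8, Mul(1, -3)), -1)))) = Add(-3, Mul(Rational(1, 4), Mul(Rational(13, 9), Pow(Add(8, -3), -1)))) = Add(-3, Mul(Rational(1, 4), Mul(Rational(13, 9), Pow(5, -1)))) = Add(-3, Mul(Rational(1, 4), Mul(Rational(13, 9), Rational(1, 5)))) = Add(-3, Mul(Rational(1, 4), Rational(13, 45))) = Add(-3, Rational(13, 180)) = Rational(-527, 180) ≈ -2.9278)
Add(-52, Mul(150, Mul(Mul(3, 3), L))) = Add(-52, Mul(150, Mul(Mul(3, 3), Rational(-527, 180)))) = Add(-52, Mul(150, Mul(9, Rational(-527, 180)))) = Add(-52, Mul(150, Rational(-527, 20))) = Add(-52, Rational(-7905, 2)) = Rational(-8009, 2)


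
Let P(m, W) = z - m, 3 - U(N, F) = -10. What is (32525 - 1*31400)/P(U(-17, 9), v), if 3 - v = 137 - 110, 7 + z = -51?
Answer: -1125/71 ≈ -15.845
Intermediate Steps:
z = -58 (z = -7 - 51 = -58)
U(N, F) = 13 (U(N, F) = 3 - 1*(-10) = 3 + 10 = 13)
v = -24 (v = 3 - (137 - 110) = 3 - 1*27 = 3 - 27 = -24)
P(m, W) = -58 - m
(32525 - 1*31400)/P(U(-17, 9), v) = (32525 - 1*31400)/(-58 - 1*13) = (32525 - 31400)/(-58 - 13) = 1125/(-71) = 1125*(-1/71) = -1125/71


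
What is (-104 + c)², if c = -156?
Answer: 67600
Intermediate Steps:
(-104 + c)² = (-104 - 156)² = (-260)² = 67600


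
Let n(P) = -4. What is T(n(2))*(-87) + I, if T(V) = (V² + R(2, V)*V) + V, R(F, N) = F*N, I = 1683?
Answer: -2145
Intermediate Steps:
T(V) = V + 3*V² (T(V) = (V² + (2*V)*V) + V = (V² + 2*V²) + V = 3*V² + V = V + 3*V²)
T(n(2))*(-87) + I = -4*(1 + 3*(-4))*(-87) + 1683 = -4*(1 - 12)*(-87) + 1683 = -4*(-11)*(-87) + 1683 = 44*(-87) + 1683 = -3828 + 1683 = -2145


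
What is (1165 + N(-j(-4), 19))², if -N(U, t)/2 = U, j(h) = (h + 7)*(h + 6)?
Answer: 1385329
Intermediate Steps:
j(h) = (6 + h)*(7 + h) (j(h) = (7 + h)*(6 + h) = (6 + h)*(7 + h))
N(U, t) = -2*U
(1165 + N(-j(-4), 19))² = (1165 - (-2)*(42 + (-4)² + 13*(-4)))² = (1165 - (-2)*(42 + 16 - 52))² = (1165 - (-2)*6)² = (1165 - 2*(-6))² = (1165 + 12)² = 1177² = 1385329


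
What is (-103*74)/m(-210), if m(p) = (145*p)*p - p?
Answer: -103/86415 ≈ -0.0011919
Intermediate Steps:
m(p) = -p + 145*p**2 (m(p) = 145*p**2 - p = -p + 145*p**2)
(-103*74)/m(-210) = (-103*74)/((-210*(-1 + 145*(-210)))) = -7622*(-1/(210*(-1 - 30450))) = -7622/((-210*(-30451))) = -7622/6394710 = -7622*1/6394710 = -103/86415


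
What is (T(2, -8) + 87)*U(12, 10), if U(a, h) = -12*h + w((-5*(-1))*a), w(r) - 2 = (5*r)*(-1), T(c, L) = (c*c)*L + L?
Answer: -19646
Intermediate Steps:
T(c, L) = L + L*c**2 (T(c, L) = c**2*L + L = L*c**2 + L = L + L*c**2)
w(r) = 2 - 5*r (w(r) = 2 + (5*r)*(-1) = 2 - 5*r)
U(a, h) = 2 - 25*a - 12*h (U(a, h) = -12*h + (2 - 5*(-5*(-1))*a) = -12*h + (2 - 25*a) = 2 - 25*a - 12*h)
(T(2, -8) + 87)*U(12, 10) = (-8*(1 + 2**2) + 87)*(2 - 25*12 - 12*10) = (-8*(1 + 4) + 87)*(2 - 300 - 120) = (-8*5 + 87)*(-418) = (-40 + 87)*(-418) = 47*(-418) = -19646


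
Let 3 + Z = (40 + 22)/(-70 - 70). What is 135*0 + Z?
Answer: -241/70 ≈ -3.4429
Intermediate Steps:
Z = -241/70 (Z = -3 + (40 + 22)/(-70 - 70) = -3 + 62/(-140) = -3 + 62*(-1/140) = -3 - 31/70 = -241/70 ≈ -3.4429)
135*0 + Z = 135*0 - 241/70 = 0 - 241/70 = -241/70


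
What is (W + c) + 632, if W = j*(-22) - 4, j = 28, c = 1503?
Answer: 1515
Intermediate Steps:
W = -620 (W = 28*(-22) - 4 = -616 - 4 = -620)
(W + c) + 632 = (-620 + 1503) + 632 = 883 + 632 = 1515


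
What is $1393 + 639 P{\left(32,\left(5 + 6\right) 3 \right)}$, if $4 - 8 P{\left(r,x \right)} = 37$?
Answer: $- \frac{9943}{8} \approx -1242.9$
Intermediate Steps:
$P{\left(r,x \right)} = - \frac{33}{8}$ ($P{\left(r,x \right)} = \frac{1}{2} - \frac{37}{8} = - \frac{33}{8}$)
$1393 + 639 P{\left(32,\left(5 + 6\right) 3 \right)} = 1393 + 639 \left(- \frac{33}{8}\right) = 1393 - \frac{21087}{8} = - \frac{9943}{8}$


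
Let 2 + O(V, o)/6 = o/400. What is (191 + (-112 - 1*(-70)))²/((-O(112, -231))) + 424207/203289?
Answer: 100439543339/69863653 ≈ 1437.7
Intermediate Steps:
O(V, o) = -12 + 3*o/200 (O(V, o) = -12 + 6*(o/400) = -12 + 3*o/200)
(191 + (-112 - 1*(-70)))²/((-O(112, -231))) + 424207/203289 = (191 + (-112 - 1*(-70)))²/((-(-12 + (3/200)*(-231)))) + 424207/203289 = (191 + (-112 + 70))²/((-(-12 - 693/200))) + 424207*(1/203289) = (191 - 42)²/((-1*(-3093/200))) + 424207/203289 = 149²/(3093/200) + 424207/203289 = 22201*(200/3093) + 424207/203289 = 4440200/3093 + 424207/203289 = 100439543339/69863653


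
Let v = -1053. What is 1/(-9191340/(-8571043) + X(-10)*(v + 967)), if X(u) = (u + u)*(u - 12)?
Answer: -8571043/324319075780 ≈ -2.6428e-5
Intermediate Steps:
X(u) = 2*u*(-12 + u) (X(u) = (2*u)*(-12 + u) = 2*u*(-12 + u))
1/(-9191340/(-8571043) + X(-10)*(v + 967)) = 1/(-9191340/(-8571043) + (2*(-10)*(-12 - 10))*(-1053 + 967)) = 1/(-9191340*(-1/8571043) + (2*(-10)*(-22))*(-86)) = 1/(9191340/8571043 + 440*(-86)) = 1/(9191340/8571043 - 37840) = 1/(-324319075780/8571043) = -8571043/324319075780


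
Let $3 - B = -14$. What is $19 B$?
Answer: $323$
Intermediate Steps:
$B = 17$ ($B = 3 - -14 = 3 + 14 = 17$)
$19 B = 19 \cdot 17 = 323$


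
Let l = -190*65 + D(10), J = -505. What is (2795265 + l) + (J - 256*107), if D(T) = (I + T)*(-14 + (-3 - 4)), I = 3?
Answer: 2754745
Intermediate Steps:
D(T) = -63 - 21*T (D(T) = (3 + T)*(-14 + (-3 - 4)) = (3 + T)*(-14 - 7) = (3 + T)*(-21) = -63 - 21*T)
l = -12623 (l = -190*65 + (-63 - 21*10) = -12350 + (-63 - 210) = -12350 - 273 = -12623)
(2795265 + l) + (J - 256*107) = (2795265 - 12623) + (-505 - 256*107) = 2782642 + (-505 - 27392) = 2782642 - 27897 = 2754745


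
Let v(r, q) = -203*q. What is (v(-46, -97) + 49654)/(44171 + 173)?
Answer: 3015/1928 ≈ 1.5638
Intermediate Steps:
(v(-46, -97) + 49654)/(44171 + 173) = (-203*(-97) + 49654)/(44171 + 173) = (19691 + 49654)/44344 = 69345*(1/44344) = 3015/1928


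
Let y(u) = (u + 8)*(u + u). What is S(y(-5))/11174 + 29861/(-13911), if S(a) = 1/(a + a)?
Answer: -6673340917/3108830280 ≈ -2.1466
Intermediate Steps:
y(u) = 2*u*(8 + u) (y(u) = (8 + u)*(2*u) = 2*u*(8 + u))
S(a) = 1/(2*a)
S(y(-5))/11174 + 29861/(-13911) = (1/(2*((2*(-5)*(8 - 5)))))/11174 + 29861/(-13911) = (1/(2*((2*(-5)*3))))*(1/11174) + 29861*(-1/13911) = ((½)/(-30))*(1/11174) - 29861/13911 = ((½)*(-1/30))*(1/11174) - 29861/13911 = -1/60*1/11174 - 29861/13911 = -1/670440 - 29861/13911 = -6673340917/3108830280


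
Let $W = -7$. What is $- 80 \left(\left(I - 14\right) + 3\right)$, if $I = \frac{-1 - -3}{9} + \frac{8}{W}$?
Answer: $\frac{60080}{63} \approx 953.65$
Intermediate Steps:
$I = - \frac{58}{63}$ ($I = \frac{-1 - -3}{9} + \frac{8}{-7} = \left(-1 + 3\right) \frac{1}{9} + 8 \left(- \frac{1}{7}\right) = 2 \cdot \frac{1}{9} - \frac{8}{7} = \frac{2}{9} - \frac{8}{7} = - \frac{58}{63} \approx -0.92064$)
$- 80 \left(\left(I - 14\right) + 3\right) = - 80 \left(\left(- \frac{58}{63} - 14\right) + 3\right) = - 80 \left(- \frac{940}{63} + 3\right) = \left(-80\right) \left(- \frac{751}{63}\right) = \frac{60080}{63}$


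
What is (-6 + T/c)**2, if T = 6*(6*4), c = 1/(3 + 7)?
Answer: 2056356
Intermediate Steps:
c = 1/10 ≈ 0.10000
T = 144 (T = 6*24 = 144)
(-6 + T/c)**2 = (-6 + 144/(1/10))**2 = (-6 + 144*10)**2 = (-6 + 1440)**2 = 1434**2 = 2056356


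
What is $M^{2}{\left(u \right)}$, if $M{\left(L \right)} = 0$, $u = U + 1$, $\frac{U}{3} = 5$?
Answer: $0$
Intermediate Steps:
$U = 15$ ($U = 3 \cdot 5 = 15$)
$u = 16$ ($u = 15 + 1 = 16$)
$M^{2}{\left(u \right)} = 0^{2} = 0$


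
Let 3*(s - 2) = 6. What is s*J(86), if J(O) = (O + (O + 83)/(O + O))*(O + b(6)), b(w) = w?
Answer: 1376412/43 ≈ 32010.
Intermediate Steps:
s = 4 (s = 2 + (⅓)*6 = 2 + 2 = 4)
J(O) = (6 + O)*(O + (83 + O)/(2*O)) (J(O) = (O + (O + 83)/(O + O))*(O + 6) = (O + (83 + O)/((2*O)))*(6 + O) = (O + (83 + O)*(1/(2*O)))*(6 + O) = (O + (83 + O)/(2*O))*(6 + O) = (6 + O)*(O + (83 + O)/(2*O)))
s*J(86) = 4*(89/2 + 86² + 249/86 + (13/2)*86) = 4*(89/2 + 7396 + 249*(1/86) + 559) = 4*(89/2 + 7396 + 249/86 + 559) = 4*(344103/43) = 1376412/43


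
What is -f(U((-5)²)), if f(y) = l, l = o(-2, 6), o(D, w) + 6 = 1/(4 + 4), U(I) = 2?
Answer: 47/8 ≈ 5.8750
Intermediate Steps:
o(D, w) = -47/8 (o(D, w) = -6 + 1/(4 + 4) = -6 + 1/8 = -6 + ⅛ = -47/8)
l = -47/8 ≈ -5.8750
f(y) = -47/8
-f(U((-5)²)) = -1*(-47/8) = 47/8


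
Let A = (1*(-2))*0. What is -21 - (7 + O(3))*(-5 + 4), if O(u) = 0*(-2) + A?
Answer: -14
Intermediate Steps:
A = 0 (A = -2*0 = 0)
O(u) = 0 (O(u) = 0*(-2) + 0 = 0 + 0 = 0)
-21 - (7 + O(3))*(-5 + 4) = -21 - (7 + 0)*(-5 + 4) = -21 - 7*(-1) = -21 - 1*(-7) = -21 + 7 = -14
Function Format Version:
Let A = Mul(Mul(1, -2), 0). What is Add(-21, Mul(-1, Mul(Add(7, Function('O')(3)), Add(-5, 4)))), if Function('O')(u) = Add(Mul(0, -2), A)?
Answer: -14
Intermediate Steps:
A = 0 (A = Mul(-2, 0) = 0)
Function('O')(u) = 0 (Function('O')(u) = Add(Mul(0, -2), 0) = Add(0, 0) = 0)
Add(-21, Mul(-1, Mul(Add(7, Function('O')(3)), Add(-5, 4)))) = Add(-21, Mul(-1, Mul(Add(7, 0), Add(-5, 4)))) = Add(-21, Mul(-1, Mul(7, -1))) = Add(-21, Mul(-1, -7)) = Add(-21, 7) = -14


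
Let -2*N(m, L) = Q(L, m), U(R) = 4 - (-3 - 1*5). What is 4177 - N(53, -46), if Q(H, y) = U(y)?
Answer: 4183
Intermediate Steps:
U(R) = 12 (U(R) = 4 - (-3 - 5) = 4 - 1*(-8) = 4 + 8 = 12)
Q(H, y) = 12
N(m, L) = -6 (N(m, L) = -½*12 = -6)
4177 - N(53, -46) = 4177 - 1*(-6) = 4177 + 6 = 4183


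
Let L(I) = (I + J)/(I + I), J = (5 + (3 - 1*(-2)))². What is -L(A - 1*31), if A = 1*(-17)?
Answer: 13/24 ≈ 0.54167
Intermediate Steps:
A = -17
J = 100 (J = (5 + (3 + 2))² = (5 + 5)² = 10² = 100)
L(I) = (100 + I)/(2*I) (L(I) = (I + 100)/(I + I) = (100 + I)/((2*I)) = (100 + I)*(1/(2*I)) = (100 + I)/(2*I))
-L(A - 1*31) = -(100 + (-17 - 1*31))/(2*(-17 - 1*31)) = -(100 + (-17 - 31))/(2*(-17 - 31)) = -(100 - 48)/(2*(-48)) = -(-1)*52/(2*48) = -1*(-13/24) = 13/24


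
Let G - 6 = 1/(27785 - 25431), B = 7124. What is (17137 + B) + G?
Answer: 57124519/2354 ≈ 24267.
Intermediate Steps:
G = 14125/2354 (G = 6 + 1/(27785 - 25431) = 6 + 1/2354 = 14125/2354 ≈ 6.0004)
(17137 + B) + G = (17137 + 7124) + 14125/2354 = 24261 + 14125/2354 = 57124519/2354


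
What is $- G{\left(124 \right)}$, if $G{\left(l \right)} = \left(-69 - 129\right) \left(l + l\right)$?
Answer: $49104$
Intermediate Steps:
$G{\left(l \right)} = - 396 l$ ($G{\left(l \right)} = - 198 \cdot 2 l = - 396 l$)
$- G{\left(124 \right)} = - \left(-396\right) 124 = \left(-1\right) \left(-49104\right) = 49104$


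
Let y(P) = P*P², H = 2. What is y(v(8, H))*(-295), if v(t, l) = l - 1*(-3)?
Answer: -36875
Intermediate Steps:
v(t, l) = 3 + l (v(t, l) = l + 3 = 3 + l)
y(P) = P³
y(v(8, H))*(-295) = (3 + 2)³*(-295) = 5³*(-295) = 125*(-295) = -36875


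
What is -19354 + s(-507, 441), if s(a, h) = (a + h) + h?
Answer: -18979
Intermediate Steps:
s(a, h) = a + 2*h
-19354 + s(-507, 441) = -19354 + (-507 + 2*441) = -19354 + (-507 + 882) = -19354 + 375 = -18979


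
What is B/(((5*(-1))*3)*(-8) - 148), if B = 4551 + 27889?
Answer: -8110/7 ≈ -1158.6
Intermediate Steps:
B = 32440
B/(((5*(-1))*3)*(-8) - 148) = 32440/(((5*(-1))*3)*(-8) - 148) = 32440/(-5*3*(-8) - 148) = 32440/(-15*(-8) - 148) = 32440/(120 - 148) = 32440/(-28) = 32440*(-1/28) = -8110/7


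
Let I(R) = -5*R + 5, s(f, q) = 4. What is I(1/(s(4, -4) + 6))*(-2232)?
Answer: -10044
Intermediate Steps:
I(R) = 5 - 5*R
I(1/(s(4, -4) + 6))*(-2232) = (5 - 5/(4 + 6))*(-2232) = (5 - 5/10)*(-2232) = (5 - 5*⅒)*(-2232) = (5 - ½)*(-2232) = (9/2)*(-2232) = -10044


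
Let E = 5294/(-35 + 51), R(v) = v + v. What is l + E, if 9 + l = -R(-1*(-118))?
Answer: 687/8 ≈ 85.875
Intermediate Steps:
R(v) = 2*v
E = 2647/8 (E = 5294/16 = (1/16)*5294 = 2647/8 ≈ 330.88)
l = -245 (l = -9 - 2*(-1*(-118)) = -9 - 2*118 = -9 - 1*236 = -9 - 236 = -245)
l + E = -245 + 2647/8 = 687/8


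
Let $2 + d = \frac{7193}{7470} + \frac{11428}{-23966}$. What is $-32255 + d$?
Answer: $- \frac{2887377653431}{89513010} \approx -32257.0$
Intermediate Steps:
$d = - \frac{135515881}{89513010}$ ($d = -2 + \left(\frac{7193}{7470} + \frac{11428}{-23966}\right) = -2 + \left(7193 \cdot \frac{1}{7470} + 11428 \left(- \frac{1}{23966}\right)\right) = -2 + \left(\frac{7193}{7470} - \frac{5714}{11983}\right) = -2 + \frac{43510139}{89513010} = - \frac{135515881}{89513010} \approx -1.5139$)
$-32255 + d = -32255 - \frac{135515881}{89513010} = - \frac{2887377653431}{89513010}$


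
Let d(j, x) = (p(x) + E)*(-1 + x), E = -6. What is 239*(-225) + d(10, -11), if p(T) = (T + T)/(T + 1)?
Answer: -268647/5 ≈ -53729.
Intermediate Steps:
p(T) = 2*T/(1 + T) (p(T) = (2*T)/(1 + T) = 2*T/(1 + T))
d(j, x) = (-1 + x)*(-6 + 2*x/(1 + x)) (d(j, x) = (2*x/(1 + x) - 6)*(-1 + x) = (-6 + 2*x/(1 + x))*(-1 + x) = (-1 + x)*(-6 + 2*x/(1 + x)))
239*(-225) + d(10, -11) = 239*(-225) + 2*(3 - 1*(-11) - 2*(-11)²)/(1 - 11) = -53775 + 2*(3 + 11 - 2*121)/(-10) = -53775 + 2*(-⅒)*(3 + 11 - 242) = -53775 + 2*(-⅒)*(-228) = -53775 + 228/5 = -268647/5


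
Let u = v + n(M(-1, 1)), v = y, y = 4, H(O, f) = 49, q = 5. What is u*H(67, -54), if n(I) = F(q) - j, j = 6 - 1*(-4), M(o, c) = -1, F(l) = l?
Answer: -49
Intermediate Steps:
j = 10 (j = 6 + 4 = 10)
v = 4
n(I) = -5 (n(I) = 5 - 1*10 = 5 - 10 = -5)
u = -1 (u = 4 - 5 = -1)
u*H(67, -54) = -1*49 = -49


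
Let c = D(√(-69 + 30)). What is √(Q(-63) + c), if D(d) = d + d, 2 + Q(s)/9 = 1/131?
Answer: √(-307719 + 34322*I*√39)/131 ≈ 1.4002 + 4.46*I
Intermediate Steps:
Q(s) = -2349/131 (Q(s) = -18 + 9/131 = -2349/131)
D(d) = 2*d
c = 2*I*√39 (c = 2*√(-69 + 30) = 2*√(-39) = 2*(I*√39) = 2*I*√39 ≈ 12.49*I)
√(Q(-63) + c) = √(-2349/131 + 2*I*√39)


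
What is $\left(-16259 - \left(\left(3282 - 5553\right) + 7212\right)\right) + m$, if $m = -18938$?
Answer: $-40138$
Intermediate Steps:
$\left(-16259 - \left(\left(3282 - 5553\right) + 7212\right)\right) + m = \left(-16259 - \left(\left(3282 - 5553\right) + 7212\right)\right) - 18938 = \left(-16259 - \left(-2271 + 7212\right)\right) - 18938 = \left(-16259 - 4941\right) - 18938 = -21200 - 18938 = -40138$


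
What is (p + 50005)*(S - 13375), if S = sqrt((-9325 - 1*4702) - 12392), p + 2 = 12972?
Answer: -842290625 + 62975*I*sqrt(26419) ≈ -8.4229e+8 + 1.0236e+7*I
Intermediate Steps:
p = 12970 (p = -2 + 12972 = 12970)
S = I*sqrt(26419) (S = sqrt((-9325 - 4702) - 12392) = sqrt(-14027 - 12392) = sqrt(-26419) = I*sqrt(26419) ≈ 162.54*I)
(p + 50005)*(S - 13375) = (12970 + 50005)*(I*sqrt(26419) - 13375) = 62975*(-13375 + I*sqrt(26419)) = -842290625 + 62975*I*sqrt(26419)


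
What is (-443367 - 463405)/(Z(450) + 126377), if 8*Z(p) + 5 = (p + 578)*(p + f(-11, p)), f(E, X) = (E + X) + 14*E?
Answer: -7254176/1766591 ≈ -4.1063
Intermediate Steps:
f(E, X) = X + 15*E
Z(p) = -5/8 + (-165 + 2*p)*(578 + p)/8 (Z(p) = -5/8 + ((p + 578)*(p + (p + 15*(-11))))/8 = -5/8 + ((578 + p)*(p + (p - 165)))/8 = -5/8 + ((578 + p)*(p + (-165 + p)))/8 = -5/8 + ((578 + p)*(-165 + 2*p))/8 = -5/8 + ((-165 + 2*p)*(578 + p))/8 = -5/8 + (-165 + 2*p)*(578 + p)/8)
(-443367 - 463405)/(Z(450) + 126377) = (-443367 - 463405)/((-95375/8 + (¼)*450² + (991/8)*450) + 126377) = -906772/((-95375/8 + (¼)*202500 + 222975/4) + 126377) = -906772/((-95375/8 + 50625 + 222975/4) + 126377) = -906772/(755575/8 + 126377) = -906772/1766591/8 = -906772*8/1766591 = -7254176/1766591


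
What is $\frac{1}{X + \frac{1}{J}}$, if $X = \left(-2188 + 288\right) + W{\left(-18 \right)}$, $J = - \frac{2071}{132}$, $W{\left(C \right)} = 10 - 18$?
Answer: $- \frac{2071}{3951600} \approx -0.00052409$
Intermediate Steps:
$W{\left(C \right)} = -8$ ($W{\left(C \right)} = 10 - 18 = -8$)
$J = - \frac{2071}{132}$ ($J = \left(-2071\right) \frac{1}{132} = - \frac{2071}{132} \approx -15.689$)
$X = -1908$ ($X = \left(-2188 + 288\right) - 8 = -1900 - 8 = -1908$)
$\frac{1}{X + \frac{1}{J}} = \frac{1}{-1908 + \frac{1}{- \frac{2071}{132}}} = \frac{1}{-1908 - \frac{132}{2071}} = \frac{1}{- \frac{3951600}{2071}} = - \frac{2071}{3951600}$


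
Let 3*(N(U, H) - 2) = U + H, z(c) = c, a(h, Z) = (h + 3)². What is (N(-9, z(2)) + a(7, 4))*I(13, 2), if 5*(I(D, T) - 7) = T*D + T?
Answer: 6279/5 ≈ 1255.8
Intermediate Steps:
a(h, Z) = (3 + h)²
I(D, T) = 7 + T/5 + D*T/5 (I(D, T) = 7 + (T*D + T)/5 = 7 + (D*T + T)/5 = 7 + (T + D*T)/5 = 7 + (T/5 + D*T/5) = 7 + T/5 + D*T/5)
N(U, H) = 2 + H/3 + U/3 (N(U, H) = 2 + (U + H)/3 = 2 + (H + U)/3 = 2 + (H/3 + U/3) = 2 + H/3 + U/3)
(N(-9, z(2)) + a(7, 4))*I(13, 2) = ((2 + (⅓)*2 + (⅓)*(-9)) + (3 + 7)²)*(7 + (⅕)*2 + (⅕)*13*2) = ((2 + ⅔ - 3) + 10²)*(7 + ⅖ + 26/5) = (-⅓ + 100)*(63/5) = (299/3)*(63/5) = 6279/5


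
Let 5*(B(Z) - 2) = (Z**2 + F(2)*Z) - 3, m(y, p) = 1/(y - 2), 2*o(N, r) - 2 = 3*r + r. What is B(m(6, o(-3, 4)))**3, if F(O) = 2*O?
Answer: 2146689/512000 ≈ 4.1927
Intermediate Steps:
o(N, r) = 1 + 2*r (o(N, r) = 1 + (3*r + r)/2 = 1 + (4*r)/2 = 1 + 2*r)
m(y, p) = 1/(-2 + y)
B(Z) = 7/5 + Z**2/5 + 4*Z/5 (B(Z) = 2 + ((Z**2 + (2*2)*Z) - 3)/5 = 2 + ((Z**2 + 4*Z) - 3)/5 = 2 + (-3 + Z**2 + 4*Z)/5 = 2 + (-3/5 + Z**2/5 + 4*Z/5) = 7/5 + Z**2/5 + 4*Z/5)
B(m(6, o(-3, 4)))**3 = (7/5 + (1/(-2 + 6))**2/5 + 4/(5*(-2 + 6)))**3 = (7/5 + (1/4)**2/5 + (4/5)/4)**3 = (7/5 + (1/4)**2/5 + (4/5)*(1/4))**3 = (7/5 + (1/5)*(1/16) + 1/5)**3 = (7/5 + 1/80 + 1/5)**3 = (129/80)**3 = 2146689/512000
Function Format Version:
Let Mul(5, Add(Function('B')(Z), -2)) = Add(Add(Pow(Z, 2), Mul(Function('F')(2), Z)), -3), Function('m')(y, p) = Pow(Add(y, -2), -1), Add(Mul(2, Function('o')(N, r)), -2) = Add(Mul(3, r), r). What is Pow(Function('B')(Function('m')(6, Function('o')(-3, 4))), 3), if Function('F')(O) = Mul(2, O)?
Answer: Rational(2146689, 512000) ≈ 4.1927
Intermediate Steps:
Function('o')(N, r) = Add(1, Mul(2, r)) (Function('o')(N, r) = Add(1, Mul(Rational(1, 2), Add(Mul(3, r), r))) = Add(1, Mul(Rational(1, 2), Mul(4, r))) = Add(1, Mul(2, r)))
Function('m')(y, p) = Pow(Add(-2, y), -1)
Function('B')(Z) = Add(Rational(7, 5), Mul(Rational(1, 5), Pow(Z, 2)), Mul(Rational(4, 5), Z)) (Function('B')(Z) = Add(2, Mul(Rational(1, 5), Add(Add(Pow(Z, 2), Mul(Mul(2, 2), Z)), -3))) = Add(2, Mul(Rational(1, 5), Add(Add(Pow(Z, 2), Mul(4, Z)), -3))) = Add(2, Mul(Rational(1, 5), Add(-3, Pow(Z, 2), Mul(4, Z)))) = Add(2, Add(Rational(-3, 5), Mul(Rational(1, 5), Pow(Z, 2)), Mul(Rational(4, 5), Z))) = Add(Rational(7, 5), Mul(Rational(1, 5), Pow(Z, 2)), Mul(Rational(4, 5), Z)))
Pow(Function('B')(Function('m')(6, Function('o')(-3, 4))), 3) = Pow(Add(Rational(7, 5), Mul(Rational(1, 5), Pow(Pow(Add(-2, 6), -1), 2)), Mul(Rational(4, 5), Pow(Add(-2, 6), -1))), 3) = Pow(Add(Rational(7, 5), Mul(Rational(1, 5), Pow(Pow(4, -1), 2)), Mul(Rational(4, 5), Pow(4, -1))), 3) = Pow(Add(Rational(7, 5), Mul(Rational(1, 5), Pow(Rational(1, 4), 2)), Mul(Rational(4, 5), Rational(1, 4))), 3) = Pow(Add(Rational(7, 5), Mul(Rational(1, 5), Rational(1, 16)), Rational(1, 5)), 3) = Pow(Add(Rational(7, 5), Rational(1, 80), Rational(1, 5)), 3) = Pow(Rational(129, 80), 3) = Rational(2146689, 512000)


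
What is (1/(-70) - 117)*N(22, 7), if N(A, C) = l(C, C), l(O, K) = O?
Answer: -8191/10 ≈ -819.10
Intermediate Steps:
N(A, C) = C
(1/(-70) - 117)*N(22, 7) = (1/(-70) - 117)*7 = (-1/70 - 117)*7 = -8191/70*7 = -8191/10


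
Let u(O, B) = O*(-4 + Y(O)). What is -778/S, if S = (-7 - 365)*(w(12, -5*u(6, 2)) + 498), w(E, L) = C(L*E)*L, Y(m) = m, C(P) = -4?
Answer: 389/137268 ≈ 0.0028339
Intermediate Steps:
u(O, B) = O*(-4 + O)
w(E, L) = -4*L
S = -274536 (S = (-7 - 365)*(-(-20)*6*(-4 + 6) + 498) = -372*(-(-20)*6*2 + 498) = -372*(-(-20)*12 + 498) = -372*(-4*(-60) + 498) = -372*(240 + 498) = -372*738 = -274536)
-778/S = -778/(-274536) = -778*(-1/274536) = 389/137268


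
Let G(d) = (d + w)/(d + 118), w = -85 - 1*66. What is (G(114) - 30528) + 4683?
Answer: -5996077/232 ≈ -25845.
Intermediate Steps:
w = -151 (w = -85 - 66 = -151)
G(d) = (-151 + d)/(118 + d) (G(d) = (d - 151)/(d + 118) = (-151 + d)/(118 + d))
(G(114) - 30528) + 4683 = ((-151 + 114)/(118 + 114) - 30528) + 4683 = (-37/232 - 30528) + 4683 = -7082533/232 + 4683 = -5996077/232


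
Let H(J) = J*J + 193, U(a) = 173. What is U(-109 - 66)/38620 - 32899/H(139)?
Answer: -633591729/376815340 ≈ -1.6814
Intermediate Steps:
H(J) = 193 + J² (H(J) = J² + 193 = 193 + J²)
U(-109 - 66)/38620 - 32899/H(139) = 173/38620 - 32899/(193 + 139²) = 173*(1/38620) - 32899/(193 + 19321) = 173/38620 - 32899/19514 = -633591729/376815340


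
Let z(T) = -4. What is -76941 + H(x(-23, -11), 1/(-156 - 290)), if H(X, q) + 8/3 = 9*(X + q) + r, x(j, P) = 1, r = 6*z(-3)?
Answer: -102970723/1338 ≈ -76959.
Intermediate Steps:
r = -24 (r = 6*(-4) = -24)
H(X, q) = -80/3 + 9*X + 9*q (H(X, q) = -8/3 + (9*(X + q) - 24) = -8/3 + ((9*X + 9*q) - 24) = -8/3 + (-24 + 9*X + 9*q) = -80/3 + 9*X + 9*q)
-76941 + H(x(-23, -11), 1/(-156 - 290)) = -76941 + (-80/3 + 9*1 + 9/(-156 - 290)) = -76941 + (-80/3 + 9 + 9/(-446)) = -76941 + (-80/3 + 9 + 9*(-1/446)) = -76941 + (-80/3 + 9 - 9/446) = -76941 - 23665/1338 = -102970723/1338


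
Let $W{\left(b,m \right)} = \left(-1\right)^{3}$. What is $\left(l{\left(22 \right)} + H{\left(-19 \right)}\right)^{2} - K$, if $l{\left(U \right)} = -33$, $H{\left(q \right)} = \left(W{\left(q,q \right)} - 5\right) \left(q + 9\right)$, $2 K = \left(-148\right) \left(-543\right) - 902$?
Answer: $-39002$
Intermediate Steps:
$W{\left(b,m \right)} = -1$
$K = 39731$ ($K = \frac{\left(-148\right) \left(-543\right) - 902}{2} = \frac{80364 - 902}{2} = \frac{1}{2} \cdot 79462 = 39731$)
$H{\left(q \right)} = -54 - 6 q$ ($H{\left(q \right)} = \left(-1 - 5\right) \left(q + 9\right) = - 6 \left(9 + q\right) = -54 - 6 q$)
$\left(l{\left(22 \right)} + H{\left(-19 \right)}\right)^{2} - K = \left(-33 - -60\right)^{2} - 39731 = \left(-33 + \left(-54 + 114\right)\right)^{2} - 39731 = \left(-33 + 60\right)^{2} - 39731 = 27^{2} - 39731 = 729 - 39731 = -39002$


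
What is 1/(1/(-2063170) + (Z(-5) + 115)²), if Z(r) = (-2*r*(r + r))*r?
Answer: 2063170/780342473249 ≈ 2.6439e-6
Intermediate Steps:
Z(r) = -4*r³ (Z(r) = (-2*r*2*r)*r = (-4*r²)*r = -4*r³)
1/(1/(-2063170) + (Z(-5) + 115)²) = 1/(1/(-2063170) + (-4*(-5)³ + 115)²) = 1/(-1/2063170 + (-4*(-125) + 115)²) = 1/(-1/2063170 + (500 + 115)²) = 1/(-1/2063170 + 615²) = 1/(-1/2063170 + 378225) = 1/(780342473249/2063170) = 2063170/780342473249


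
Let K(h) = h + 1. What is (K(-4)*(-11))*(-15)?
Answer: -495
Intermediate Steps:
K(h) = 1 + h
(K(-4)*(-11))*(-15) = ((1 - 4)*(-11))*(-15) = -3*(-11)*(-15) = 33*(-15) = -495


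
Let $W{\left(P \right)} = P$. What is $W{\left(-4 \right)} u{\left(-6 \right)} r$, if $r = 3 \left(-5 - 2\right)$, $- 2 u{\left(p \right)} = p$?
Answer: $252$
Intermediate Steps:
$u{\left(p \right)} = - \frac{p}{2}$
$r = -21$ ($r = 3 \left(-7\right) = -21$)
$W{\left(-4 \right)} u{\left(-6 \right)} r = - 4 \left(- \frac{1}{2}\right) \left(-6\right) \left(-21\right) = - 4 \cdot 3 \left(-21\right) = \left(-4\right) \left(-63\right) = 252$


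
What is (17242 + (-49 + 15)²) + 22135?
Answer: 40533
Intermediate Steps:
(17242 + (-49 + 15)²) + 22135 = (17242 + (-34)²) + 22135 = (17242 + 1156) + 22135 = 18398 + 22135 = 40533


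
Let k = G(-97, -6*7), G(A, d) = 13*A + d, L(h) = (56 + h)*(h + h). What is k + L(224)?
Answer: 124137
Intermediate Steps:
L(h) = 2*h*(56 + h) (L(h) = (56 + h)*(2*h) = 2*h*(56 + h))
G(A, d) = d + 13*A
k = -1303 (k = -6*7 + 13*(-97) = -42 - 1261 = -1303)
k + L(224) = -1303 + 2*224*(56 + 224) = -1303 + 2*224*280 = -1303 + 125440 = 124137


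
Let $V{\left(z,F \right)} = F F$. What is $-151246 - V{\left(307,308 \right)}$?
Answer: $-246110$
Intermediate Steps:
$V{\left(z,F \right)} = F^{2}$
$-151246 - V{\left(307,308 \right)} = -151246 - 308^{2} = -151246 - 94864 = -246110$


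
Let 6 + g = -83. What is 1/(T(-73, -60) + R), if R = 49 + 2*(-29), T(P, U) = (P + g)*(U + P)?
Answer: 1/21537 ≈ 4.6432e-5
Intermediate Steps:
g = -89 (g = -6 - 83 = -89)
T(P, U) = (-89 + P)*(P + U) (T(P, U) = (P - 89)*(U + P) = (-89 + P)*(P + U))
R = -9 (R = 49 - 58 = -9)
1/(T(-73, -60) + R) = 1/(((-73)² - 89*(-73) - 89*(-60) - 73*(-60)) - 9) = 1/((5329 + 6497 + 5340 + 4380) - 9) = 1/(21546 - 9) = 1/21537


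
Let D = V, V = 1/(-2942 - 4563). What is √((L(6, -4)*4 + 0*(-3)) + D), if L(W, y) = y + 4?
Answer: I*√7505/7505 ≈ 0.011543*I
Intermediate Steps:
L(W, y) = 4 + y
V = -1/7505 (V = 1/(-7505) = -1/7505 ≈ -0.00013324)
D = -1/7505 ≈ -0.00013324
√((L(6, -4)*4 + 0*(-3)) + D) = √(((4 - 4)*4 + 0*(-3)) - 1/7505) = √((0*4 + 0) - 1/7505) = √((0 + 0) - 1/7505) = √(0 - 1/7505) = √(-1/7505) = I*√7505/7505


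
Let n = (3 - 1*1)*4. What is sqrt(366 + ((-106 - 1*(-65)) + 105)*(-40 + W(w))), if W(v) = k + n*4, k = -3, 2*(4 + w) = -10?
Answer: 13*I*sqrt(2) ≈ 18.385*I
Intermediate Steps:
w = -9 (w = -4 + (1/2)*(-10) = -4 - 5 = -9)
n = 8 (n = (3 - 1)*4 = 2*4 = 8)
W(v) = 29 (W(v) = -3 + 8*4 = -3 + 32 = 29)
sqrt(366 + ((-106 - 1*(-65)) + 105)*(-40 + W(w))) = sqrt(366 + ((-106 - 1*(-65)) + 105)*(-40 + 29)) = sqrt(366 + ((-106 + 65) + 105)*(-11)) = sqrt(366 + (-41 + 105)*(-11)) = sqrt(366 + 64*(-11)) = sqrt(366 - 704) = sqrt(-338) = 13*I*sqrt(2)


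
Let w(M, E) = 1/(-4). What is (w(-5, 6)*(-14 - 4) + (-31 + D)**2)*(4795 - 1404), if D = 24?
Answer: 362837/2 ≈ 1.8142e+5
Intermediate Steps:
w(M, E) = -1/4
(w(-5, 6)*(-14 - 4) + (-31 + D)**2)*(4795 - 1404) = (-(-14 - 4)/4 + (-31 + 24)**2)*(4795 - 1404) = (-1/4*(-18) + (-7)**2)*3391 = (9/2 + 49)*3391 = (107/2)*3391 = 362837/2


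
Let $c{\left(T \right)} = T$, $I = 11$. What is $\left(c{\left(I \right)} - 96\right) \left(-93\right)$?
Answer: $7905$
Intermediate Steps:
$\left(c{\left(I \right)} - 96\right) \left(-93\right) = \left(11 - 96\right) \left(-93\right) = \left(-85\right) \left(-93\right) = 7905$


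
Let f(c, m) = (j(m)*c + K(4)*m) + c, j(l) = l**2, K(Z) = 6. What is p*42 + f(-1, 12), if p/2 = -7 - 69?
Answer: -6457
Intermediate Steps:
p = -152 (p = 2*(-7 - 69) = 2*(-76) = -152)
f(c, m) = c + 6*m + c*m**2 (f(c, m) = (m**2*c + 6*m) + c = (c*m**2 + 6*m) + c = (6*m + c*m**2) + c = c + 6*m + c*m**2)
p*42 + f(-1, 12) = -152*42 + (-1 + 6*12 - 1*12**2) = -6384 + (-1 + 72 - 1*144) = -6384 + (-1 + 72 - 144) = -6384 - 73 = -6457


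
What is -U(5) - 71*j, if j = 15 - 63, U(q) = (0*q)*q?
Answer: 3408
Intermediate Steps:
U(q) = 0 (U(q) = 0*q = 0)
j = -48
-U(5) - 71*j = -1*0 - 71*(-48) = 0 + 3408 = 3408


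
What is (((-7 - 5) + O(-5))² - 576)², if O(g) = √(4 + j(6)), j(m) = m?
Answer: 183844 + 20256*√10 ≈ 2.4790e+5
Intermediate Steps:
O(g) = √10 (O(g) = √(4 + 6) = √10)
(((-7 - 5) + O(-5))² - 576)² = (((-7 - 5) + √10)² - 576)² = ((-12 + √10)² - 576)² = (-576 + (-12 + √10)²)²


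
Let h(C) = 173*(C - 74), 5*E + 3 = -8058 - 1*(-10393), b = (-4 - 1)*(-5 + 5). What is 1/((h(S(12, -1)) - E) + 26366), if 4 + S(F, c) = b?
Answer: 5/62028 ≈ 8.0609e-5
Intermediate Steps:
b = 0 (b = -5*0 = 0)
S(F, c) = -4 (S(F, c) = -4 + 0 = -4)
E = 2332/5 (E = -⅗ + (-8058 - 1*(-10393))/5 = -⅗ + (-8058 + 10393)/5 = -⅗ + (⅕)*2335 = -⅗ + 467 = 2332/5 ≈ 466.40)
h(C) = -12802 + 173*C (h(C) = 173*(-74 + C) = -12802 + 173*C)
1/((h(S(12, -1)) - E) + 26366) = 1/(((-12802 + 173*(-4)) - 1*2332/5) + 26366) = 1/(((-12802 - 692) - 2332/5) + 26366) = 1/((-13494 - 2332/5) + 26366) = 1/(-69802/5 + 26366) = 1/(62028/5) = 5/62028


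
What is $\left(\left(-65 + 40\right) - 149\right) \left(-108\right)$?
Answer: $18792$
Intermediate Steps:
$\left(\left(-65 + 40\right) - 149\right) \left(-108\right) = \left(-25 - 149\right) \left(-108\right) = \left(-174\right) \left(-108\right) = 18792$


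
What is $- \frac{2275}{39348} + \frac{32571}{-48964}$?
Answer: $- \frac{174124601}{240829434} \approx -0.72302$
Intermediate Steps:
$- \frac{2275}{39348} + \frac{32571}{-48964} = \left(-2275\right) \frac{1}{39348} + 32571 \left(- \frac{1}{48964}\right) = - \frac{2275}{39348} - \frac{32571}{48964} = - \frac{174124601}{240829434}$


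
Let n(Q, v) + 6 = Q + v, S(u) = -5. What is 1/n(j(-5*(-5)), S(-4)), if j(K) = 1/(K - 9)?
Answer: -16/175 ≈ -0.091429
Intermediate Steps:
j(K) = 1/(-9 + K)
n(Q, v) = -6 + Q + v (n(Q, v) = -6 + (Q + v) = -6 + Q + v)
1/n(j(-5*(-5)), S(-4)) = 1/(-6 + 1/(-9 - 5*(-5)) - 5) = 1/(-6 + 1/(-9 + 25) - 5) = 1/(-6 + 1/16 - 5) = 1/(-175/16) = -16/175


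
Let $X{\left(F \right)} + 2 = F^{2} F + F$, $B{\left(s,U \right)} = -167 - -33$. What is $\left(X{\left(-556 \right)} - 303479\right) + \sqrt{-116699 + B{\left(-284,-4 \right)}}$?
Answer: $-172183653 + i \sqrt{116833} \approx -1.7218 \cdot 10^{8} + 341.81 i$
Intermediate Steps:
$B{\left(s,U \right)} = -134$ ($B{\left(s,U \right)} = -167 + 33 = -134$)
$X{\left(F \right)} = -2 + F + F^{3}$ ($X{\left(F \right)} = -2 + \left(F^{2} F + F\right) = -2 + \left(F^{3} + F\right) = -2 + \left(F + F^{3}\right) = -2 + F + F^{3}$)
$\left(X{\left(-556 \right)} - 303479\right) + \sqrt{-116699 + B{\left(-284,-4 \right)}} = \left(\left(-2 - 556 + \left(-556\right)^{3}\right) - 303479\right) + \sqrt{-116699 - 134} = \left(\left(-2 - 556 - 171879616\right) - 303479\right) + \sqrt{-116833} = \left(-171880174 - 303479\right) + i \sqrt{116833} = -172183653 + i \sqrt{116833}$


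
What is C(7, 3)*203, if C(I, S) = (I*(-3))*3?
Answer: -12789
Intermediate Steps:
C(I, S) = -9*I (C(I, S) = -3*I*3 = -9*I)
C(7, 3)*203 = -9*7*203 = -63*203 = -12789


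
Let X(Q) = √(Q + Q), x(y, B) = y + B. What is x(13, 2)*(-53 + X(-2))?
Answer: -795 + 30*I ≈ -795.0 + 30.0*I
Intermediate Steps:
x(y, B) = B + y
X(Q) = √2*√Q (X(Q) = √(2*Q) = √2*√Q)
x(13, 2)*(-53 + X(-2)) = (2 + 13)*(-53 + √2*√(-2)) = 15*(-53 + √2*(I*√2)) = 15*(-53 + 2*I) = -795 + 30*I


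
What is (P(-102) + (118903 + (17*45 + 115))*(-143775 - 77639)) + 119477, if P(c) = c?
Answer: -26521513787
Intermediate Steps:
(P(-102) + (118903 + (17*45 + 115))*(-143775 - 77639)) + 119477 = (-102 + (118903 + (17*45 + 115))*(-143775 - 77639)) + 119477 = (-102 + (118903 + (765 + 115))*(-221414)) + 119477 = (-102 + (118903 + 880)*(-221414)) + 119477 = (-102 + 119783*(-221414)) + 119477 = (-102 - 26521633162) + 119477 = -26521633264 + 119477 = -26521513787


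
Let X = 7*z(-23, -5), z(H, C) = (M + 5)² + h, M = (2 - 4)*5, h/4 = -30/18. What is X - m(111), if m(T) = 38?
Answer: 271/3 ≈ 90.333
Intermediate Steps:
h = -20/3 (h = 4*(-30/18) = 4*(-30*1/18) = 4*(-5/3) = -20/3 ≈ -6.6667)
M = -10 (M = -2*5 = -10)
z(H, C) = 55/3 (z(H, C) = (-10 + 5)² - 20/3 = (-5)² - 20/3 = 25 - 20/3 = 55/3)
X = 385/3 (X = 7*(55/3) = 385/3 ≈ 128.33)
X - m(111) = 385/3 - 1*38 = 385/3 - 38 = 271/3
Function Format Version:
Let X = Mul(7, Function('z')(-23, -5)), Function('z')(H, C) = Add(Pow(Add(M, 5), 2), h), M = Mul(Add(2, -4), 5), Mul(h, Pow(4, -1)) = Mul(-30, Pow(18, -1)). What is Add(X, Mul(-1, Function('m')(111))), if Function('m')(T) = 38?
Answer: Rational(271, 3) ≈ 90.333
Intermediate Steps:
h = Rational(-20, 3) (h = Mul(4, Mul(-30, Pow(18, -1))) = Mul(4, Mul(-30, Rational(1, 18))) = Mul(4, Rational(-5, 3)) = Rational(-20, 3) ≈ -6.6667)
M = -10 (M = Mul(-2, 5) = -10)
Function('z')(H, C) = Rational(55, 3) (Function('z')(H, C) = Add(Pow(Add(-10, 5), 2), Rational(-20, 3)) = Add(Pow(-5, 2), Rational(-20, 3)) = Add(25, Rational(-20, 3)) = Rational(55, 3))
X = Rational(385, 3) (X = Mul(7, Rational(55, 3)) = Rational(385, 3) ≈ 128.33)
Add(X, Mul(-1, Function('m')(111))) = Add(Rational(385, 3), Mul(-1, 38)) = Add(Rational(385, 3), -38) = Rational(271, 3)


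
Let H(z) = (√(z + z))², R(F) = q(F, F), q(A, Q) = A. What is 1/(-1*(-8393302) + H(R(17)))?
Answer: 1/8393336 ≈ 1.1914e-7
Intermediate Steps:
R(F) = F
H(z) = 2*z (H(z) = (√(2*z))² = (√2*√z)² = 2*z)
1/(-1*(-8393302) + H(R(17))) = 1/(-1*(-8393302) + 2*17) = 1/(8393302 + 34) = 1/8393336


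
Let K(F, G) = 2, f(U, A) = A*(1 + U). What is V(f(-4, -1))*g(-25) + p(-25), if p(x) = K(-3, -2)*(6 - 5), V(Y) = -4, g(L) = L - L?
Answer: 2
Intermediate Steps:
g(L) = 0
p(x) = 2 (p(x) = 2*(6 - 5) = 2*1 = 2)
V(f(-4, -1))*g(-25) + p(-25) = -4*0 + 2 = 0 + 2 = 2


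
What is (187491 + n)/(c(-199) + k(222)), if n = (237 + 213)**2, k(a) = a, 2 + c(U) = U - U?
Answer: 389991/220 ≈ 1772.7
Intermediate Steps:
c(U) = -2 (c(U) = -2 + (U - U) = -2 + 0 = -2)
n = 202500 (n = 450**2 = 202500)
(187491 + n)/(c(-199) + k(222)) = (187491 + 202500)/(-2 + 222) = 389991/220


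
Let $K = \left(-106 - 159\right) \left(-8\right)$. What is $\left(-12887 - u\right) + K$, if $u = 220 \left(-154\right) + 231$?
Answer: $22882$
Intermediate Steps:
$u = -33649$ ($u = -33880 + 231 = -33649$)
$K = 2120$ ($K = \left(-265\right) \left(-8\right) = 2120$)
$\left(-12887 - u\right) + K = \left(-12887 - -33649\right) + 2120 = \left(-12887 + 33649\right) + 2120 = 20762 + 2120 = 22882$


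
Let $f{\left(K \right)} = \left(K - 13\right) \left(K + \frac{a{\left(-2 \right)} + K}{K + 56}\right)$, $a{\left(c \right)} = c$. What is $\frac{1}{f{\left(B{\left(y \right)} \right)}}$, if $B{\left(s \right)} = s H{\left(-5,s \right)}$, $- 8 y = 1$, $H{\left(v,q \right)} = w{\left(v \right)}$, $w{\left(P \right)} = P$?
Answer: $- \frac{9664}{71841} \approx -0.13452$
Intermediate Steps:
$H{\left(v,q \right)} = v$
$y = - \frac{1}{8}$ ($y = \left(- \frac{1}{8}\right) 1 = - \frac{1}{8} \approx -0.125$)
$B{\left(s \right)} = - 5 s$ ($B{\left(s \right)} = s \left(-5\right) = - 5 s$)
$f{\left(K \right)} = \left(-13 + K\right) \left(K + \frac{-2 + K}{56 + K}\right)$ ($f{\left(K \right)} = \left(K - 13\right) \left(K + \frac{-2 + K}{K + 56}\right) = \left(-13 + K\right) \left(K + \frac{-2 + K}{56 + K}\right)$)
$\frac{1}{f{\left(B{\left(y \right)} \right)}} = \frac{1}{\frac{1}{56 - - \frac{5}{8}} \left(26 + \left(\left(-5\right) \left(- \frac{1}{8}\right)\right)^{3} - 743 \left(\left(-5\right) \left(- \frac{1}{8}\right)\right) + 44 \left(\left(-5\right) \left(- \frac{1}{8}\right)\right)^{2}\right)} = \frac{1}{\frac{1}{56 + \frac{5}{8}} \left(26 + \left(\frac{5}{8}\right)^{3} - \frac{3715}{8} + 44 \left(\frac{5}{8}\right)^{2}\right)} = \frac{1}{\frac{1}{\frac{453}{8}} \left(26 + \frac{125}{512} - \frac{3715}{8} + 44 \cdot \frac{25}{64}\right)} = \frac{1}{\frac{8}{453} \left(26 + \frac{125}{512} - \frac{3715}{8} + \frac{275}{16}\right)} = \frac{1}{\frac{8}{453} \left(- \frac{215523}{512}\right)} = \frac{1}{- \frac{71841}{9664}} = - \frac{9664}{71841}$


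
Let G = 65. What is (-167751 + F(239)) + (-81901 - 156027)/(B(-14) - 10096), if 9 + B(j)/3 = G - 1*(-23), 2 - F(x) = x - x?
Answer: -1653599463/9859 ≈ -1.6772e+5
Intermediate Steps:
F(x) = 2 (F(x) = 2 - (x - x) = 2 - 1*0 = 2 + 0 = 2)
B(j) = 237 (B(j) = -27 + 3*(65 - 1*(-23)) = -27 + 3*(65 + 23) = -27 + 3*88 = -27 + 264 = 237)
(-167751 + F(239)) + (-81901 - 156027)/(B(-14) - 10096) = (-167751 + 2) + (-81901 - 156027)/(237 - 10096) = -167749 - 237928/(-9859) = -167749 - 237928*(-1/9859) = -167749 + 237928/9859 = -1653599463/9859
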